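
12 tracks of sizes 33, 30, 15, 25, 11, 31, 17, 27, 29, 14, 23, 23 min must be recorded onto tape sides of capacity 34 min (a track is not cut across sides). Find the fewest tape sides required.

Total = 33 + 31 + 30 + 29 + 27 + 25 + 23 + 23 + 17 + 15 + 14 + 11 = 278 min.
Lower bound: ⌈278/34⌉ = 9 tape sides.
A packing using 10 tape sides:
  side 1: 33 = 33
  side 2: 31 = 31
  side 3: 30 = 30
  side 4: 29 = 29
  side 5: 27 = 27
  side 6: 25 = 25
  side 7: 23 + 11 = 34
  side 8: 23 = 23
  side 9: 17 + 15 = 32
  side 10: 14 = 14
No arrangement into 9 tape sides stays within capacity, so 10 is optimal.

10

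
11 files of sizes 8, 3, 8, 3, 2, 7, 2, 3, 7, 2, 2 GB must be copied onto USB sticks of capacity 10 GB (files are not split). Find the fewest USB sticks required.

Total = 8 + 8 + 7 + 7 + 3 + 3 + 3 + 2 + 2 + 2 + 2 = 47 GB.
Lower bound: ⌈47/10⌉ = 5 USB sticks.
A packing using 5 USB sticks:
  USB stick 1: 8 + 2 = 10
  USB stick 2: 8 + 2 = 10
  USB stick 3: 7 + 3 = 10
  USB stick 4: 7 + 3 = 10
  USB stick 5: 3 + 2 + 2 = 7
This matches the lower bound, so 5 is optimal.

5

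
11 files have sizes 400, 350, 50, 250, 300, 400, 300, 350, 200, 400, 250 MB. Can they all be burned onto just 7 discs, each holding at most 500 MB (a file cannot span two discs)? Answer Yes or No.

Total = 3250 MB; ⌈3250/500⌉ = 7.
The bound of 7 does not rule out 7, but exhaustive search shows no assignment into 7 discs of capacity 500 MB exists — the minimum is 8.

No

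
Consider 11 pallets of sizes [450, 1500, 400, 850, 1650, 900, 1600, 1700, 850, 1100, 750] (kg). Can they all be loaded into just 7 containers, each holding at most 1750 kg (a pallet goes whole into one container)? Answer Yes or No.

Total = 11750 kg; ⌈11750/1750⌉ = 7.
The bound of 7 does not rule out 7, but exhaustive search shows no assignment into 7 containers of capacity 1750 kg exists — the minimum is 8.

No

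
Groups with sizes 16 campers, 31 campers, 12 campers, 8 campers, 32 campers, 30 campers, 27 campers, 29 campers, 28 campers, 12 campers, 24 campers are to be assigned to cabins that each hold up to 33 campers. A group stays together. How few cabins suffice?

Total = 32 + 31 + 30 + 29 + 28 + 27 + 24 + 16 + 12 + 12 + 8 = 249 campers.
Lower bound: ⌈249/33⌉ = 8 cabins.
A packing using 9 cabins:
  cabin 1: 32 = 32
  cabin 2: 31 = 31
  cabin 3: 30 = 30
  cabin 4: 29 = 29
  cabin 5: 28 = 28
  cabin 6: 27 = 27
  cabin 7: 24 + 8 = 32
  cabin 8: 16 + 12 = 28
  cabin 9: 12 = 12
No arrangement into 8 cabins stays within capacity, so 9 is optimal.

9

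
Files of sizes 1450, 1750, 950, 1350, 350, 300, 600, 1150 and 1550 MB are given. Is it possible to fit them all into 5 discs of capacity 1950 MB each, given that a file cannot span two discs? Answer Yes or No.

Total = 9450 MB; ⌈9450/1950⌉ = 5.
The bound of 5 does not rule out 5, but exhaustive search shows no assignment into 5 discs of capacity 1950 MB exists — the minimum is 6.

No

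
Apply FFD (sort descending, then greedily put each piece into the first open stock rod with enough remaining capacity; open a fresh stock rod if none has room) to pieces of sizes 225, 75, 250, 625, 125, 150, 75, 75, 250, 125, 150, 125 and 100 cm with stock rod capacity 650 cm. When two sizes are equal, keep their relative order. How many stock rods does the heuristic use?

4

Sorted descending: 625, 250, 250, 225, 150, 150, 125, 125, 125, 100, 75, 75, 75.
  625 → stock rod 1 (new)  [load 625/650]
  250 → stock rod 2 (new)  [load 250/650]
  250 → stock rod 2  [load 500/650]
  225 → stock rod 3 (new)  [load 225/650]
  150 → stock rod 2  [load 650/650]
  150 → stock rod 3  [load 375/650]
  125 → stock rod 3  [load 500/650]
  125 → stock rod 3  [load 625/650]
  125 → stock rod 4 (new)  [load 125/650]
  100 → stock rod 4  [load 225/650]
  75 → stock rod 4  [load 300/650]
  75 → stock rod 4  [load 375/650]
  75 → stock rod 4  [load 450/650]
4 stock rods opened.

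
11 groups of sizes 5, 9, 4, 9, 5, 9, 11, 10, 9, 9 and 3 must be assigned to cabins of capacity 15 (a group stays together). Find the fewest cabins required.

7

Total = 11 + 10 + 9 + 9 + 9 + 9 + 9 + 5 + 5 + 4 + 3 = 83.
Lower bound: ⌈83/15⌉ = 6 cabins.
Also, 7 groups each exceed 15/2, and no two of those can share a cabin, so at least 7 cabins are needed.
A packing using 7 cabins:
  cabin 1: 11 + 4 = 15
  cabin 2: 10 + 5 = 15
  cabin 3: 9 + 5 = 14
  cabin 4: 9 + 3 = 12
  cabin 5: 9 = 9
  cabin 6: 9 = 9
  cabin 7: 9 = 9
This matches the lower bound, so 7 is optimal.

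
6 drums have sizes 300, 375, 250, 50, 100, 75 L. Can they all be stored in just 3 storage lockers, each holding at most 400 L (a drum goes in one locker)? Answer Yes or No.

Yes

A valid assignment using 3 storage lockers:
  locker 1: 375 = 375
  locker 2: 300 + 100 = 400
  locker 3: 250 + 75 + 50 = 375
Every load is within 400 L, so 3 storage lockers suffice.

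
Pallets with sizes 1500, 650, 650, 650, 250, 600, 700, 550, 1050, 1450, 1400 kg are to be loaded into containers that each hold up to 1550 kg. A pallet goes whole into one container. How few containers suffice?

Total = 1500 + 1450 + 1400 + 1050 + 700 + 650 + 650 + 650 + 600 + 550 + 250 = 9450 kg.
Lower bound: ⌈9450/1550⌉ = 7 containers.
A packing using 7 containers:
  container 1: 1500 = 1500
  container 2: 1450 = 1450
  container 3: 1400 = 1400
  container 4: 1050 + 250 = 1300
  container 5: 700 + 650 = 1350
  container 6: 650 + 650 = 1300
  container 7: 600 + 550 = 1150
This matches the lower bound, so 7 is optimal.

7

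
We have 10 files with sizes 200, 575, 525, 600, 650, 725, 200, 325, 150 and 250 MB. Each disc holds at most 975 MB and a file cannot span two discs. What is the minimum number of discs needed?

Total = 725 + 650 + 600 + 575 + 525 + 325 + 250 + 200 + 200 + 150 = 4200 MB.
Lower bound: ⌈4200/975⌉ = 5 discs.
A packing using 5 discs:
  disc 1: 725 + 250 = 975
  disc 2: 650 + 325 = 975
  disc 3: 600 + 200 + 150 = 950
  disc 4: 575 + 200 = 775
  disc 5: 525 = 525
This matches the lower bound, so 5 is optimal.

5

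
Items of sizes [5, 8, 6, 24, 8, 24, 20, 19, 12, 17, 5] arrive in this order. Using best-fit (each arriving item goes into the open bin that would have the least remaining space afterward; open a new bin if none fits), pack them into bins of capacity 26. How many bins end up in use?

  5 → bin 1 (new)  [load 5/26]
  8 → bin 1  [load 13/26]
  6 → bin 1  [load 19/26]
  24 → bin 2 (new)  [load 24/26]
  8 → bin 3 (new)  [load 8/26]
  24 → bin 4 (new)  [load 24/26]
  20 → bin 5 (new)  [load 20/26]
  19 → bin 6 (new)  [load 19/26]
  12 → bin 3  [load 20/26]
  17 → bin 7 (new)  [load 17/26]
  5 → bin 3  [load 25/26]
7 bins opened.

7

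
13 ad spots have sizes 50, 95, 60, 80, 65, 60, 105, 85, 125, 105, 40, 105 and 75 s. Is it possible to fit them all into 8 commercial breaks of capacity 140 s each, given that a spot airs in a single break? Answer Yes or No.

Total = 1050 s; ⌈1050/140⌉ = 8.
The bound of 8 does not rule out 8, but exhaustive search shows no assignment into 8 commercial breaks of capacity 140 s exists — the minimum is 9.

No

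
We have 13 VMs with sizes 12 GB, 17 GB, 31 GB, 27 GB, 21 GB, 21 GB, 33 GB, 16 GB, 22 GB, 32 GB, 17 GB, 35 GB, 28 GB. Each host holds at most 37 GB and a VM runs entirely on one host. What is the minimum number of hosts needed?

10

Total = 35 + 33 + 32 + 31 + 28 + 27 + 22 + 21 + 21 + 17 + 17 + 16 + 12 = 312 GB.
Lower bound: ⌈312/37⌉ = 9 hosts.
A packing using 10 hosts:
  host 1: 35 = 35
  host 2: 33 = 33
  host 3: 32 = 32
  host 4: 31 = 31
  host 5: 28 = 28
  host 6: 27 = 27
  host 7: 22 + 12 = 34
  host 8: 21 + 16 = 37
  host 9: 21 = 21
  host 10: 17 + 17 = 34
No arrangement into 9 hosts stays within capacity, so 10 is optimal.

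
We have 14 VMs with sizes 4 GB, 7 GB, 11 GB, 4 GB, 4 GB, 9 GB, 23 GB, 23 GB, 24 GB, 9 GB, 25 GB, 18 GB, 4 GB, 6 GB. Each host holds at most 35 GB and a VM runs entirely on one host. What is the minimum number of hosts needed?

5

Total = 25 + 24 + 23 + 23 + 18 + 11 + 9 + 9 + 7 + 6 + 4 + 4 + 4 + 4 = 171 GB.
Lower bound: ⌈171/35⌉ = 5 hosts.
A packing using 5 hosts:
  host 1: 25 + 9 = 34
  host 2: 24 + 11 = 35
  host 3: 23 + 9 = 32
  host 4: 23 + 4 + 4 + 4 = 35
  host 5: 18 + 7 + 6 + 4 = 35
This matches the lower bound, so 5 is optimal.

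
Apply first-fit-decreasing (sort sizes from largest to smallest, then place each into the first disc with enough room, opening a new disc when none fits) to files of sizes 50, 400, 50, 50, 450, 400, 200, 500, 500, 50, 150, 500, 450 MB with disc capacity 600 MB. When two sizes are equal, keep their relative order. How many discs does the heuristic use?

7

Sorted descending: 500, 500, 500, 450, 450, 400, 400, 200, 150, 50, 50, 50, 50.
  500 → disc 1 (new)  [load 500/600]
  500 → disc 2 (new)  [load 500/600]
  500 → disc 3 (new)  [load 500/600]
  450 → disc 4 (new)  [load 450/600]
  450 → disc 5 (new)  [load 450/600]
  400 → disc 6 (new)  [load 400/600]
  400 → disc 7 (new)  [load 400/600]
  200 → disc 6  [load 600/600]
  150 → disc 4  [load 600/600]
  50 → disc 1  [load 550/600]
  50 → disc 1  [load 600/600]
  50 → disc 2  [load 550/600]
  50 → disc 2  [load 600/600]
7 discs opened.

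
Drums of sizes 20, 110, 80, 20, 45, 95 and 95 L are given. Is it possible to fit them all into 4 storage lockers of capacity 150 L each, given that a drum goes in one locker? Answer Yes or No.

Yes

A valid assignment using 4 storage lockers:
  locker 1: 110 + 20 + 20 = 150
  locker 2: 95 + 45 = 140
  locker 3: 95 = 95
  locker 4: 80 = 80
Every load is within 150 L, so 4 storage lockers suffice.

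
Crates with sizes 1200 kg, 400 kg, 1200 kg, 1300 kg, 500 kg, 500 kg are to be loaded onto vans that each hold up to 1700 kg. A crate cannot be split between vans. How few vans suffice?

3

Total = 1300 + 1200 + 1200 + 500 + 500 + 400 = 5100 kg.
Lower bound: ⌈5100/1700⌉ = 3 vans.
A packing using 3 vans:
  van 1: 1300 + 400 = 1700
  van 2: 1200 + 500 = 1700
  van 3: 1200 + 500 = 1700
This matches the lower bound, so 3 is optimal.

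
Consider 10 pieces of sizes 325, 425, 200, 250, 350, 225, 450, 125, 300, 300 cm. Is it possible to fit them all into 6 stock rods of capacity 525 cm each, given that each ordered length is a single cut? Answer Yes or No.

No

Total = 2950 cm; ⌈2950/525⌉ = 6.
The bound of 6 does not rule out 6, but exhaustive search shows no assignment into 6 stock rods of capacity 525 cm exists — the minimum is 7.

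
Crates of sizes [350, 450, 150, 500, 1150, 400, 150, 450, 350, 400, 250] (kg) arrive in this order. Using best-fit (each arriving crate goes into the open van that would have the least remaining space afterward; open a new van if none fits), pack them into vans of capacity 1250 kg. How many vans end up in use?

  350 → van 1 (new)  [load 350/1250]
  450 → van 1  [load 800/1250]
  150 → van 1  [load 950/1250]
  500 → van 2 (new)  [load 500/1250]
  1150 → van 3 (new)  [load 1150/1250]
  400 → van 2  [load 900/1250]
  150 → van 1  [load 1100/1250]
  450 → van 4 (new)  [load 450/1250]
  350 → van 2  [load 1250/1250]
  400 → van 4  [load 850/1250]
  250 → van 4  [load 1100/1250]
4 vans opened.

4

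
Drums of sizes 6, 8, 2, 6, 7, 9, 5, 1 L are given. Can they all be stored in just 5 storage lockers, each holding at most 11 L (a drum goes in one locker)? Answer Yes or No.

Yes

A valid assignment using 5 storage lockers:
  locker 1: 9 + 2 = 11
  locker 2: 8 + 1 = 9
  locker 3: 7 = 7
  locker 4: 6 + 5 = 11
  locker 5: 6 = 6
Every load is within 11 L, so 5 storage lockers suffice.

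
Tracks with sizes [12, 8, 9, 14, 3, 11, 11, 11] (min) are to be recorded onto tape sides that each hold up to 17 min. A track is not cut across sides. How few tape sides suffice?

6

Total = 14 + 12 + 11 + 11 + 11 + 9 + 8 + 3 = 79 min.
Lower bound: ⌈79/17⌉ = 5 tape sides.
Also, 6 tracks each exceed 17/2 min, and no two of those can share a side, so at least 6 tape sides are needed.
A packing using 6 tape sides:
  side 1: 14 + 3 = 17
  side 2: 12 = 12
  side 3: 11 = 11
  side 4: 11 = 11
  side 5: 11 = 11
  side 6: 9 + 8 = 17
This matches the lower bound, so 6 is optimal.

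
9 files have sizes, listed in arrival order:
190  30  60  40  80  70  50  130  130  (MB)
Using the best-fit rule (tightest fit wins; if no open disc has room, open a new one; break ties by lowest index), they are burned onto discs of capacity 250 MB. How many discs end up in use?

4

  190 → disc 1 (new)  [load 190/250]
  30 → disc 1  [load 220/250]
  60 → disc 2 (new)  [load 60/250]
  40 → disc 2  [load 100/250]
  80 → disc 2  [load 180/250]
  70 → disc 2  [load 250/250]
  50 → disc 3 (new)  [load 50/250]
  130 → disc 3  [load 180/250]
  130 → disc 4 (new)  [load 130/250]
4 discs opened.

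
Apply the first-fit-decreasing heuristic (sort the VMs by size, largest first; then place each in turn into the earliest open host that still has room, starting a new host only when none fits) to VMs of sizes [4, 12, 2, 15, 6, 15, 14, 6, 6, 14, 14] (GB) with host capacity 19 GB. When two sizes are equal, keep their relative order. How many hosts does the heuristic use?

7

Sorted descending: 15, 15, 14, 14, 14, 12, 6, 6, 6, 4, 2.
  15 → host 1 (new)  [load 15/19]
  15 → host 2 (new)  [load 15/19]
  14 → host 3 (new)  [load 14/19]
  14 → host 4 (new)  [load 14/19]
  14 → host 5 (new)  [load 14/19]
  12 → host 6 (new)  [load 12/19]
  6 → host 6  [load 18/19]
  6 → host 7 (new)  [load 6/19]
  6 → host 7  [load 12/19]
  4 → host 1  [load 19/19]
  2 → host 2  [load 17/19]
7 hosts opened.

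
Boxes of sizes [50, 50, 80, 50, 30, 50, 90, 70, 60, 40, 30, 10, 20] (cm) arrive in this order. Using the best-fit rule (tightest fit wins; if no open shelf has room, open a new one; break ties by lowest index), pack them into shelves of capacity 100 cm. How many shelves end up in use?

  50 → shelf 1 (new)  [load 50/100]
  50 → shelf 1  [load 100/100]
  80 → shelf 2 (new)  [load 80/100]
  50 → shelf 3 (new)  [load 50/100]
  30 → shelf 3  [load 80/100]
  50 → shelf 4 (new)  [load 50/100]
  90 → shelf 5 (new)  [load 90/100]
  70 → shelf 6 (new)  [load 70/100]
  60 → shelf 7 (new)  [load 60/100]
  40 → shelf 7  [load 100/100]
  30 → shelf 6  [load 100/100]
  10 → shelf 5  [load 100/100]
  20 → shelf 2  [load 100/100]
7 shelves opened.

7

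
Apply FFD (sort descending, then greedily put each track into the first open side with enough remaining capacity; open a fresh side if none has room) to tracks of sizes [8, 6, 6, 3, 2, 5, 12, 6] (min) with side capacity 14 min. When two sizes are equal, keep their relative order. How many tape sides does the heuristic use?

Sorted descending: 12, 8, 6, 6, 6, 5, 3, 2.
  12 → side 1 (new)  [load 12/14]
  8 → side 2 (new)  [load 8/14]
  6 → side 2  [load 14/14]
  6 → side 3 (new)  [load 6/14]
  6 → side 3  [load 12/14]
  5 → side 4 (new)  [load 5/14]
  3 → side 4  [load 8/14]
  2 → side 1  [load 14/14]
4 tape sides opened.

4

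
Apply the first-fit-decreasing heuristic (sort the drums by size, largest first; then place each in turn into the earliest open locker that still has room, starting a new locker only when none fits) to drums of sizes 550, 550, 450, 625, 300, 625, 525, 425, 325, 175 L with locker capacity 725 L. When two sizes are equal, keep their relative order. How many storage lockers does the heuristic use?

Sorted descending: 625, 625, 550, 550, 525, 450, 425, 325, 300, 175.
  625 → locker 1 (new)  [load 625/725]
  625 → locker 2 (new)  [load 625/725]
  550 → locker 3 (new)  [load 550/725]
  550 → locker 4 (new)  [load 550/725]
  525 → locker 5 (new)  [load 525/725]
  450 → locker 6 (new)  [load 450/725]
  425 → locker 7 (new)  [load 425/725]
  325 → locker 8 (new)  [load 325/725]
  300 → locker 7  [load 725/725]
  175 → locker 3  [load 725/725]
8 storage lockers opened.

8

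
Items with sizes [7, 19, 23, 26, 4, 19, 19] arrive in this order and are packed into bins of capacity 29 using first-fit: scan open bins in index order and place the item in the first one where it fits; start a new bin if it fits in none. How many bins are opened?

  7 → bin 1 (new)  [load 7/29]
  19 → bin 1  [load 26/29]
  23 → bin 2 (new)  [load 23/29]
  26 → bin 3 (new)  [load 26/29]
  4 → bin 2  [load 27/29]
  19 → bin 4 (new)  [load 19/29]
  19 → bin 5 (new)  [load 19/29]
5 bins opened.

5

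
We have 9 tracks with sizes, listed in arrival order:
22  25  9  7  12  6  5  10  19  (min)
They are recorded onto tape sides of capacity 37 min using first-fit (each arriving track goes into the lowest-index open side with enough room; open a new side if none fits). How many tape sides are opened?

  22 → side 1 (new)  [load 22/37]
  25 → side 2 (new)  [load 25/37]
  9 → side 1  [load 31/37]
  7 → side 2  [load 32/37]
  12 → side 3 (new)  [load 12/37]
  6 → side 1  [load 37/37]
  5 → side 2  [load 37/37]
  10 → side 3  [load 22/37]
  19 → side 4 (new)  [load 19/37]
4 tape sides opened.

4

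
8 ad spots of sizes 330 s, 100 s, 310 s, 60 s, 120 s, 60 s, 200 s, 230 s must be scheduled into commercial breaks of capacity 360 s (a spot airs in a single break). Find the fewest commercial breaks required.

5

Total = 330 + 310 + 230 + 200 + 120 + 100 + 60 + 60 = 1410 s.
Lower bound: ⌈1410/360⌉ = 4 commercial breaks.
A packing using 5 commercial breaks:
  break 1: 330 = 330
  break 2: 310 = 310
  break 3: 230 + 120 = 350
  break 4: 200 + 100 + 60 = 360
  break 5: 60 = 60
No arrangement into 4 commercial breaks stays within capacity, so 5 is optimal.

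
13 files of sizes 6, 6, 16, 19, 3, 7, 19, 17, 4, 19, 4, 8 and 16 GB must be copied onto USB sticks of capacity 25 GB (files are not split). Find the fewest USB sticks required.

6

Total = 19 + 19 + 19 + 17 + 16 + 16 + 8 + 7 + 6 + 6 + 4 + 4 + 3 = 144 GB.
Lower bound: ⌈144/25⌉ = 6 USB sticks.
A packing using 6 USB sticks:
  USB stick 1: 19 + 6 = 25
  USB stick 2: 19 + 6 = 25
  USB stick 3: 19 + 4 = 23
  USB stick 4: 17 + 8 = 25
  USB stick 5: 16 + 7 = 23
  USB stick 6: 16 + 4 + 3 = 23
This matches the lower bound, so 6 is optimal.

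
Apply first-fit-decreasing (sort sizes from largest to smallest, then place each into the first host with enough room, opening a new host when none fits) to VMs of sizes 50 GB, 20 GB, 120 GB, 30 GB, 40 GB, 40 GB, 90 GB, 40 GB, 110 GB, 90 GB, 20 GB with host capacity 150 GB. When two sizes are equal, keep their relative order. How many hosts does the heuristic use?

5

Sorted descending: 120, 110, 90, 90, 50, 40, 40, 40, 30, 20, 20.
  120 → host 1 (new)  [load 120/150]
  110 → host 2 (new)  [load 110/150]
  90 → host 3 (new)  [load 90/150]
  90 → host 4 (new)  [load 90/150]
  50 → host 3  [load 140/150]
  40 → host 2  [load 150/150]
  40 → host 4  [load 130/150]
  40 → host 5 (new)  [load 40/150]
  30 → host 1  [load 150/150]
  20 → host 4  [load 150/150]
  20 → host 5  [load 60/150]
5 hosts opened.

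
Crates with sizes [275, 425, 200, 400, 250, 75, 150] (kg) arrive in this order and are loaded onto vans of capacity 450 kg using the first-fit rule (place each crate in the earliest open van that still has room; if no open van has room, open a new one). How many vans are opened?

5

  275 → van 1 (new)  [load 275/450]
  425 → van 2 (new)  [load 425/450]
  200 → van 3 (new)  [load 200/450]
  400 → van 4 (new)  [load 400/450]
  250 → van 3  [load 450/450]
  75 → van 1  [load 350/450]
  150 → van 5 (new)  [load 150/450]
5 vans opened.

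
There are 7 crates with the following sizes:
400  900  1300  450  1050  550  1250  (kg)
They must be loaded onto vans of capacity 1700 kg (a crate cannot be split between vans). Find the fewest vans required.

Total = 1300 + 1250 + 1050 + 900 + 550 + 450 + 400 = 5900 kg.
Lower bound: ⌈5900/1700⌉ = 4 vans.
A packing using 4 vans:
  van 1: 1300 + 400 = 1700
  van 2: 1250 + 450 = 1700
  van 3: 1050 + 550 = 1600
  van 4: 900 = 900
This matches the lower bound, so 4 is optimal.

4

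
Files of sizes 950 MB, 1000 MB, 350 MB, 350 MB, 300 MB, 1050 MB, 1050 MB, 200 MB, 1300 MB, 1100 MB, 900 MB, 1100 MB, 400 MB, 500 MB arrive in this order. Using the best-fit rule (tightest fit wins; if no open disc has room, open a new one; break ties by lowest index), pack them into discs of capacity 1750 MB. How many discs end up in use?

8

  950 → disc 1 (new)  [load 950/1750]
  1000 → disc 2 (new)  [load 1000/1750]
  350 → disc 2  [load 1350/1750]
  350 → disc 2  [load 1700/1750]
  300 → disc 1  [load 1250/1750]
  1050 → disc 3 (new)  [load 1050/1750]
  1050 → disc 4 (new)  [load 1050/1750]
  200 → disc 1  [load 1450/1750]
  1300 → disc 5 (new)  [load 1300/1750]
  1100 → disc 6 (new)  [load 1100/1750]
  900 → disc 7 (new)  [load 900/1750]
  1100 → disc 8 (new)  [load 1100/1750]
  400 → disc 5  [load 1700/1750]
  500 → disc 6  [load 1600/1750]
8 discs opened.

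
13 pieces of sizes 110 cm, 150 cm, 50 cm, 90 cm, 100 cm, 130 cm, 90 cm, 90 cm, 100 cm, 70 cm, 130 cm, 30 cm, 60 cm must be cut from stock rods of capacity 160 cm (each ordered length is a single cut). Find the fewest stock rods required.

Total = 150 + 130 + 130 + 110 + 100 + 100 + 90 + 90 + 90 + 70 + 60 + 50 + 30 = 1200 cm.
Lower bound: ⌈1200/160⌉ = 8 stock rods.
Also, 9 pieces each exceed 80 cm, and no two of those can share a stock rod, so at least 9 stock rods are needed.
A packing using 9 stock rods:
  stock rod 1: 150 = 150
  stock rod 2: 130 + 30 = 160
  stock rod 3: 130 = 130
  stock rod 4: 110 + 50 = 160
  stock rod 5: 100 + 60 = 160
  stock rod 6: 100 = 100
  stock rod 7: 90 + 70 = 160
  stock rod 8: 90 = 90
  stock rod 9: 90 = 90
This matches the lower bound, so 9 is optimal.

9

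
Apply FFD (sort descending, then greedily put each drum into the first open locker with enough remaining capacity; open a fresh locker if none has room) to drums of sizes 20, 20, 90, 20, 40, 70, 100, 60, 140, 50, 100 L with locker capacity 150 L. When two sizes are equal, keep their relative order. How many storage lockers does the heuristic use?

5

Sorted descending: 140, 100, 100, 90, 70, 60, 50, 40, 20, 20, 20.
  140 → locker 1 (new)  [load 140/150]
  100 → locker 2 (new)  [load 100/150]
  100 → locker 3 (new)  [load 100/150]
  90 → locker 4 (new)  [load 90/150]
  70 → locker 5 (new)  [load 70/150]
  60 → locker 4  [load 150/150]
  50 → locker 2  [load 150/150]
  40 → locker 3  [load 140/150]
  20 → locker 5  [load 90/150]
  20 → locker 5  [load 110/150]
  20 → locker 5  [load 130/150]
5 storage lockers opened.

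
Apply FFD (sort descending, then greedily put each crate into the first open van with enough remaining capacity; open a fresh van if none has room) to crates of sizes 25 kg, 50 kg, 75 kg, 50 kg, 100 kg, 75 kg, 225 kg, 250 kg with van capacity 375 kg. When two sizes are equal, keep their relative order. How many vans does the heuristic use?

Sorted descending: 250, 225, 100, 75, 75, 50, 50, 25.
  250 → van 1 (new)  [load 250/375]
  225 → van 2 (new)  [load 225/375]
  100 → van 1  [load 350/375]
  75 → van 2  [load 300/375]
  75 → van 2  [load 375/375]
  50 → van 3 (new)  [load 50/375]
  50 → van 3  [load 100/375]
  25 → van 1  [load 375/375]
3 vans opened.

3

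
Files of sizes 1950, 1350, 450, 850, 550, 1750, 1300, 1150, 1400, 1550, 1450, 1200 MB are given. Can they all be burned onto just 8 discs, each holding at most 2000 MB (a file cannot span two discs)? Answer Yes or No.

Total = 14950 MB; ⌈14950/2000⌉ = 8.
9 files each exceed half the capacity and cannot share a disc, forcing at least 9 discs.
At least 9 discs are required, but only 8 are allowed.

No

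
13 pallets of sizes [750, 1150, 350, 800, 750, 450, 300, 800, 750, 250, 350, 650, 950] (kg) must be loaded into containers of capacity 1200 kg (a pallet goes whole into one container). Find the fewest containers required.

Total = 1150 + 950 + 800 + 800 + 750 + 750 + 750 + 650 + 450 + 350 + 350 + 300 + 250 = 8300 kg.
Lower bound: ⌈8300/1200⌉ = 7 containers.
Also, 8 pallets each exceed 600 kg, and no two of those can share a container, so at least 8 containers are needed.
A packing using 8 containers:
  container 1: 1150 = 1150
  container 2: 950 + 250 = 1200
  container 3: 800 + 350 = 1150
  container 4: 800 + 350 = 1150
  container 5: 750 + 450 = 1200
  container 6: 750 + 300 = 1050
  container 7: 750 = 750
  container 8: 650 = 650
This matches the lower bound, so 8 is optimal.

8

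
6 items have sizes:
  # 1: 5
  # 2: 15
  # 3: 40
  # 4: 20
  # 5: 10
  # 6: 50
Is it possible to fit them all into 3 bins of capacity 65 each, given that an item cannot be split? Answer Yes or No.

Yes

A valid assignment using 3 bins:
  bin 1: 50 + 15 = 65
  bin 2: 40 + 20 + 5 = 65
  bin 3: 10 = 10
Every load is within 65, so 3 bins suffice.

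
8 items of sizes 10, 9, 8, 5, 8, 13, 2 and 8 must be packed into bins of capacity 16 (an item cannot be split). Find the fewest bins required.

5

Total = 13 + 10 + 9 + 8 + 8 + 8 + 5 + 2 = 63.
Lower bound: ⌈63/16⌉ = 4 bins.
A packing using 5 bins:
  bin 1: 13 + 2 = 15
  bin 2: 10 + 5 = 15
  bin 3: 9 = 9
  bin 4: 8 + 8 = 16
  bin 5: 8 = 8
No arrangement into 4 bins stays within capacity, so 5 is optimal.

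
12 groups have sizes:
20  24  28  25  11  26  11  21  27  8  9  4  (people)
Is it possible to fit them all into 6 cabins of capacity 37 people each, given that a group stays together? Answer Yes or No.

Total = 214 people; ⌈214/37⌉ = 6.
7 groups each exceed half the capacity and cannot share a cabin, forcing at least 7 cabins.
At least 7 cabins are required, but only 6 are allowed.

No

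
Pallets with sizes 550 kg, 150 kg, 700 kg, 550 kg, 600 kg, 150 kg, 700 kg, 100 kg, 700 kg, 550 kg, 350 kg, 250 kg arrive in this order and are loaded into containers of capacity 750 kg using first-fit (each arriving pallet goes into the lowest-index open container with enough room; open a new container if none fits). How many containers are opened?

8

  550 → container 1 (new)  [load 550/750]
  150 → container 1  [load 700/750]
  700 → container 2 (new)  [load 700/750]
  550 → container 3 (new)  [load 550/750]
  600 → container 4 (new)  [load 600/750]
  150 → container 3  [load 700/750]
  700 → container 5 (new)  [load 700/750]
  100 → container 4  [load 700/750]
  700 → container 6 (new)  [load 700/750]
  550 → container 7 (new)  [load 550/750]
  350 → container 8 (new)  [load 350/750]
  250 → container 8  [load 600/750]
8 containers opened.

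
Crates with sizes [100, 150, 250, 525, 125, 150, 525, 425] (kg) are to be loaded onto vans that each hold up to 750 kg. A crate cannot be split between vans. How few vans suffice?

Total = 525 + 525 + 425 + 250 + 150 + 150 + 125 + 100 = 2250 kg.
Lower bound: ⌈2250/750⌉ = 3 vans.
A packing using 4 vans:
  van 1: 525 + 150 = 675
  van 2: 525 + 150 = 675
  van 3: 425 + 250 = 675
  van 4: 125 + 100 = 225
No arrangement into 3 vans stays within capacity, so 4 is optimal.

4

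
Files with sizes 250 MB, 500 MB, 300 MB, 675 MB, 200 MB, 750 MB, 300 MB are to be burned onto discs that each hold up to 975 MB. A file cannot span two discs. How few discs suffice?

Total = 750 + 675 + 500 + 300 + 300 + 250 + 200 = 2975 MB.
Lower bound: ⌈2975/975⌉ = 4 discs.
A packing using 4 discs:
  disc 1: 750 + 200 = 950
  disc 2: 675 + 300 = 975
  disc 3: 500 + 300 = 800
  disc 4: 250 = 250
This matches the lower bound, so 4 is optimal.

4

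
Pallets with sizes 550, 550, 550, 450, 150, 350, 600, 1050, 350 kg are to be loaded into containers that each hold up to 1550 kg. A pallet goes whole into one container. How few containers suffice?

Total = 1050 + 600 + 550 + 550 + 550 + 450 + 350 + 350 + 150 = 4600 kg.
Lower bound: ⌈4600/1550⌉ = 3 containers.
A packing using 3 containers:
  container 1: 1050 + 350 + 150 = 1550
  container 2: 600 + 550 + 350 = 1500
  container 3: 550 + 550 + 450 = 1550
This matches the lower bound, so 3 is optimal.

3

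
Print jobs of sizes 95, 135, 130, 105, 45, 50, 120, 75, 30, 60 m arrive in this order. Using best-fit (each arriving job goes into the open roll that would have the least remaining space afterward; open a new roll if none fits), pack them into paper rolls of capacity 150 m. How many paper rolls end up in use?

  95 → roll 1 (new)  [load 95/150]
  135 → roll 2 (new)  [load 135/150]
  130 → roll 3 (new)  [load 130/150]
  105 → roll 4 (new)  [load 105/150]
  45 → roll 4  [load 150/150]
  50 → roll 1  [load 145/150]
  120 → roll 5 (new)  [load 120/150]
  75 → roll 6 (new)  [load 75/150]
  30 → roll 5  [load 150/150]
  60 → roll 6  [load 135/150]
6 paper rolls opened.

6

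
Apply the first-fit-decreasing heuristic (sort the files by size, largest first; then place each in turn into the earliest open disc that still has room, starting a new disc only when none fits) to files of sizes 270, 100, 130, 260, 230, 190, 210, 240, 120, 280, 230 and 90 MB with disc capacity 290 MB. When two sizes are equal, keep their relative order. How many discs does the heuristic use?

Sorted descending: 280, 270, 260, 240, 230, 230, 210, 190, 130, 120, 100, 90.
  280 → disc 1 (new)  [load 280/290]
  270 → disc 2 (new)  [load 270/290]
  260 → disc 3 (new)  [load 260/290]
  240 → disc 4 (new)  [load 240/290]
  230 → disc 5 (new)  [load 230/290]
  230 → disc 6 (new)  [load 230/290]
  210 → disc 7 (new)  [load 210/290]
  190 → disc 8 (new)  [load 190/290]
  130 → disc 9 (new)  [load 130/290]
  120 → disc 9  [load 250/290]
  100 → disc 8  [load 290/290]
  90 → disc 10 (new)  [load 90/290]
10 discs opened.

10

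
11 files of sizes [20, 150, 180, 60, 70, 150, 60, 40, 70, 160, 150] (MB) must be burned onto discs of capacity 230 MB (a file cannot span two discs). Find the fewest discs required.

5

Total = 180 + 160 + 150 + 150 + 150 + 70 + 70 + 60 + 60 + 40 + 20 = 1110 MB.
Lower bound: ⌈1110/230⌉ = 5 discs.
A packing using 5 discs:
  disc 1: 180 + 40 = 220
  disc 2: 160 + 70 = 230
  disc 3: 150 + 70 = 220
  disc 4: 150 + 60 + 20 = 230
  disc 5: 150 + 60 = 210
This matches the lower bound, so 5 is optimal.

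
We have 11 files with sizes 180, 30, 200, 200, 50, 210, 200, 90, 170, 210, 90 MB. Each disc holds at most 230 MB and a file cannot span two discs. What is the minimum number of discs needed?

Total = 210 + 210 + 200 + 200 + 200 + 180 + 170 + 90 + 90 + 50 + 30 = 1630 MB.
Lower bound: ⌈1630/230⌉ = 8 discs.
A packing using 8 discs:
  disc 1: 210 = 210
  disc 2: 210 = 210
  disc 3: 200 + 30 = 230
  disc 4: 200 = 200
  disc 5: 200 = 200
  disc 6: 180 + 50 = 230
  disc 7: 170 = 170
  disc 8: 90 + 90 = 180
This matches the lower bound, so 8 is optimal.

8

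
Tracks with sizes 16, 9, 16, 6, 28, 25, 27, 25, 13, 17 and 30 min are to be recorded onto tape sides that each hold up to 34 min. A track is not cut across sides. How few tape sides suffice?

Total = 30 + 28 + 27 + 25 + 25 + 17 + 16 + 16 + 13 + 9 + 6 = 212 min.
Lower bound: ⌈212/34⌉ = 7 tape sides.
A packing using 7 tape sides:
  side 1: 30 = 30
  side 2: 28 + 6 = 34
  side 3: 27 = 27
  side 4: 25 + 9 = 34
  side 5: 25 = 25
  side 6: 17 + 16 = 33
  side 7: 16 + 13 = 29
This matches the lower bound, so 7 is optimal.

7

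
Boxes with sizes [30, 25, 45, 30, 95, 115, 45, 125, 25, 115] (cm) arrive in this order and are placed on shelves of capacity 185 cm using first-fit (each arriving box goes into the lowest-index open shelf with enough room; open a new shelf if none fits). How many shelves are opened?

  30 → shelf 1 (new)  [load 30/185]
  25 → shelf 1  [load 55/185]
  45 → shelf 1  [load 100/185]
  30 → shelf 1  [load 130/185]
  95 → shelf 2 (new)  [load 95/185]
  115 → shelf 3 (new)  [load 115/185]
  45 → shelf 1  [load 175/185]
  125 → shelf 4 (new)  [load 125/185]
  25 → shelf 2  [load 120/185]
  115 → shelf 5 (new)  [load 115/185]
5 shelves opened.

5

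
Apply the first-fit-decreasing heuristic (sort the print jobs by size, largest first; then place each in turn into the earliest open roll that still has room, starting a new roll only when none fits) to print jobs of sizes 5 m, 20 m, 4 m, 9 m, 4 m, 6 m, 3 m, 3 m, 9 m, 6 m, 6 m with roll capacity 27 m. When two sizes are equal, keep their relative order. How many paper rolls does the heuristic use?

3

Sorted descending: 20, 9, 9, 6, 6, 6, 5, 4, 4, 3, 3.
  20 → roll 1 (new)  [load 20/27]
  9 → roll 2 (new)  [load 9/27]
  9 → roll 2  [load 18/27]
  6 → roll 1  [load 26/27]
  6 → roll 2  [load 24/27]
  6 → roll 3 (new)  [load 6/27]
  5 → roll 3  [load 11/27]
  4 → roll 3  [load 15/27]
  4 → roll 3  [load 19/27]
  3 → roll 2  [load 27/27]
  3 → roll 3  [load 22/27]
3 paper rolls opened.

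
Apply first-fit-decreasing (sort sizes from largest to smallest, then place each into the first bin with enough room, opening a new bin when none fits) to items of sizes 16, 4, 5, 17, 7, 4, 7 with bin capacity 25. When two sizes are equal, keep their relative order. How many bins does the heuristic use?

Sorted descending: 17, 16, 7, 7, 5, 4, 4.
  17 → bin 1 (new)  [load 17/25]
  16 → bin 2 (new)  [load 16/25]
  7 → bin 1  [load 24/25]
  7 → bin 2  [load 23/25]
  5 → bin 3 (new)  [load 5/25]
  4 → bin 3  [load 9/25]
  4 → bin 3  [load 13/25]
3 bins opened.

3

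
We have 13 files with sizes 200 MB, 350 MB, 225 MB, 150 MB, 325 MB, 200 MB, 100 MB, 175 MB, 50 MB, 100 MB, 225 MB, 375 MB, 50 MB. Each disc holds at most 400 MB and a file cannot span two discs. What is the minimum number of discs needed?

7

Total = 375 + 350 + 325 + 225 + 225 + 200 + 200 + 175 + 150 + 100 + 100 + 50 + 50 = 2525 MB.
Lower bound: ⌈2525/400⌉ = 7 discs.
A packing using 7 discs:
  disc 1: 375 = 375
  disc 2: 350 + 50 = 400
  disc 3: 325 + 50 = 375
  disc 4: 225 + 175 = 400
  disc 5: 225 + 150 = 375
  disc 6: 200 + 200 = 400
  disc 7: 100 + 100 = 200
This matches the lower bound, so 7 is optimal.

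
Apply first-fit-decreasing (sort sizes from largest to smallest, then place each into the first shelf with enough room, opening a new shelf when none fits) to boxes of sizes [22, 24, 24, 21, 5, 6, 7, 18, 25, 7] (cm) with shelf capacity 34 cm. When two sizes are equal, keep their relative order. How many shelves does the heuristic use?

Sorted descending: 25, 24, 24, 22, 21, 18, 7, 7, 6, 5.
  25 → shelf 1 (new)  [load 25/34]
  24 → shelf 2 (new)  [load 24/34]
  24 → shelf 3 (new)  [load 24/34]
  22 → shelf 4 (new)  [load 22/34]
  21 → shelf 5 (new)  [load 21/34]
  18 → shelf 6 (new)  [load 18/34]
  7 → shelf 1  [load 32/34]
  7 → shelf 2  [load 31/34]
  6 → shelf 3  [load 30/34]
  5 → shelf 4  [load 27/34]
6 shelves opened.

6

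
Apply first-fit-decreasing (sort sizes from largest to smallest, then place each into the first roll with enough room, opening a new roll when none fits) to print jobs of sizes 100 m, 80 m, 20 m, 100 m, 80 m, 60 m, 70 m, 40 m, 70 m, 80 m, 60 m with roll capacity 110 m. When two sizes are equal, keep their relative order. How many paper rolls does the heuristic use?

9

Sorted descending: 100, 100, 80, 80, 80, 70, 70, 60, 60, 40, 20.
  100 → roll 1 (new)  [load 100/110]
  100 → roll 2 (new)  [load 100/110]
  80 → roll 3 (new)  [load 80/110]
  80 → roll 4 (new)  [load 80/110]
  80 → roll 5 (new)  [load 80/110]
  70 → roll 6 (new)  [load 70/110]
  70 → roll 7 (new)  [load 70/110]
  60 → roll 8 (new)  [load 60/110]
  60 → roll 9 (new)  [load 60/110]
  40 → roll 6  [load 110/110]
  20 → roll 3  [load 100/110]
9 paper rolls opened.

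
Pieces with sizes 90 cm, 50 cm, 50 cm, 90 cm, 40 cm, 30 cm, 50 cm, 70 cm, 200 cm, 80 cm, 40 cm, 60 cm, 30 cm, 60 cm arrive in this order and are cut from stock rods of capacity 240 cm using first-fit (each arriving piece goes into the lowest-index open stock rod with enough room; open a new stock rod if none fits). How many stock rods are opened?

4

  90 → stock rod 1 (new)  [load 90/240]
  50 → stock rod 1  [load 140/240]
  50 → stock rod 1  [load 190/240]
  90 → stock rod 2 (new)  [load 90/240]
  40 → stock rod 1  [load 230/240]
  30 → stock rod 2  [load 120/240]
  50 → stock rod 2  [load 170/240]
  70 → stock rod 2  [load 240/240]
  200 → stock rod 3 (new)  [load 200/240]
  80 → stock rod 4 (new)  [load 80/240]
  40 → stock rod 3  [load 240/240]
  60 → stock rod 4  [load 140/240]
  30 → stock rod 4  [load 170/240]
  60 → stock rod 4  [load 230/240]
4 stock rods opened.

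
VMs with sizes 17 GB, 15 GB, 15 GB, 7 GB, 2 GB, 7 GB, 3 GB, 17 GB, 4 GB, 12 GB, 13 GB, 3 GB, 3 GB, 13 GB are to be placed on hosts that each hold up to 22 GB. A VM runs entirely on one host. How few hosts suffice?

7

Total = 17 + 17 + 15 + 15 + 13 + 13 + 12 + 7 + 7 + 4 + 3 + 3 + 3 + 2 = 131 GB.
Lower bound: ⌈131/22⌉ = 6 hosts.
Also, 7 VMs each exceed 11 GB, and no two of those can share a host, so at least 7 hosts are needed.
A packing using 7 hosts:
  host 1: 17 + 4 = 21
  host 2: 17 + 3 + 2 = 22
  host 3: 15 + 7 = 22
  host 4: 15 + 7 = 22
  host 5: 13 + 3 + 3 = 19
  host 6: 13 = 13
  host 7: 12 = 12
This matches the lower bound, so 7 is optimal.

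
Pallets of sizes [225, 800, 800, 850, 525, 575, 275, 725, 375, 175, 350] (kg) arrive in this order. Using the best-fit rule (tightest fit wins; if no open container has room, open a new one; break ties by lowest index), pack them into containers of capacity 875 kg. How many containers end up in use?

  225 → container 1 (new)  [load 225/875]
  800 → container 2 (new)  [load 800/875]
  800 → container 3 (new)  [load 800/875]
  850 → container 4 (new)  [load 850/875]
  525 → container 1  [load 750/875]
  575 → container 5 (new)  [load 575/875]
  275 → container 5  [load 850/875]
  725 → container 6 (new)  [load 725/875]
  375 → container 7 (new)  [load 375/875]
  175 → container 7  [load 550/875]
  350 → container 8 (new)  [load 350/875]
8 containers opened.

8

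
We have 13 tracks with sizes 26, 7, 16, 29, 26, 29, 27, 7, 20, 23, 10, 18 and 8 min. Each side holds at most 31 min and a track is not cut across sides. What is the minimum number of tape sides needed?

Total = 29 + 29 + 27 + 26 + 26 + 23 + 20 + 18 + 16 + 10 + 8 + 7 + 7 = 246 min.
Lower bound: ⌈246/31⌉ = 8 tape sides.
Also, 9 tracks each exceed 31/2 min, and no two of those can share a side, so at least 9 tape sides are needed.
A packing using 9 tape sides:
  side 1: 29 = 29
  side 2: 29 = 29
  side 3: 27 = 27
  side 4: 26 = 26
  side 5: 26 = 26
  side 6: 23 + 8 = 31
  side 7: 20 + 10 = 30
  side 8: 18 + 7 = 25
  side 9: 16 + 7 = 23
This matches the lower bound, so 9 is optimal.

9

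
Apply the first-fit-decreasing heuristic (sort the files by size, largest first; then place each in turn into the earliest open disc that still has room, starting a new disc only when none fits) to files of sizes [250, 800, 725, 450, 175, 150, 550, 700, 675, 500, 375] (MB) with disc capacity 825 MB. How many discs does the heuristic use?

Sorted descending: 800, 725, 700, 675, 550, 500, 450, 375, 250, 175, 150.
  800 → disc 1 (new)  [load 800/825]
  725 → disc 2 (new)  [load 725/825]
  700 → disc 3 (new)  [load 700/825]
  675 → disc 4 (new)  [load 675/825]
  550 → disc 5 (new)  [load 550/825]
  500 → disc 6 (new)  [load 500/825]
  450 → disc 7 (new)  [load 450/825]
  375 → disc 7  [load 825/825]
  250 → disc 5  [load 800/825]
  175 → disc 6  [load 675/825]
  150 → disc 4  [load 825/825]
7 discs opened.

7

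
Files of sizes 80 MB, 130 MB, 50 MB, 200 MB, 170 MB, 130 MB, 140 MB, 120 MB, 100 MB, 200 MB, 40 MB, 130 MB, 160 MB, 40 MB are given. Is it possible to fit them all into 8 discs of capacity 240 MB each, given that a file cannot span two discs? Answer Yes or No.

No

Total = 1690 MB; ⌈1690/240⌉ = 8.
The bound of 8 does not rule out 8, but exhaustive search shows no assignment into 8 discs of capacity 240 MB exists — the minimum is 9.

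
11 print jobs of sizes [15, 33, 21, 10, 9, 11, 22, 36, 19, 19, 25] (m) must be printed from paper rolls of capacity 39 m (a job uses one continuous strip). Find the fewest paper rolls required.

7

Total = 36 + 33 + 25 + 22 + 21 + 19 + 19 + 15 + 11 + 10 + 9 = 220 m.
Lower bound: ⌈220/39⌉ = 6 paper rolls.
A packing using 7 paper rolls:
  roll 1: 36 = 36
  roll 2: 33 = 33
  roll 3: 25 + 11 = 36
  roll 4: 22 + 15 = 37
  roll 5: 21 + 10 = 31
  roll 6: 19 + 19 = 38
  roll 7: 9 = 9
No arrangement into 6 paper rolls stays within capacity, so 7 is optimal.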